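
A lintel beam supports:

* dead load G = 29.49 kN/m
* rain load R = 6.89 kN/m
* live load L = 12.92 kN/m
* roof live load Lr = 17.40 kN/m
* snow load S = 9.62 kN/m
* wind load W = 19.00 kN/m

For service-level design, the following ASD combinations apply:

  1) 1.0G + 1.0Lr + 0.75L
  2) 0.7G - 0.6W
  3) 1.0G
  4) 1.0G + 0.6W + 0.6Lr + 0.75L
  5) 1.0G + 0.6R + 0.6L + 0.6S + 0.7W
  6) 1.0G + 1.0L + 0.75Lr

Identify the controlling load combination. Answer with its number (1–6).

Combination 4

1) 1.0(29.49) + 1.0(17.40) + 0.75(12.92) = 29.49 + 17.40 + 9.69 = 56.58
2) 0.7(29.49) - 0.6(19.00) = 20.64 - 11.40 = 9.24
3) 1.0(29.49) = 29.49
4) 1.0(29.49) + 0.6(19.00) + 0.6(17.40) + 0.75(12.92) = 29.49 + 11.40 + 10.44 + 9.69 = 61.02
5) 1.0(29.49) + 0.6(6.89) + 0.6(12.92) + 0.6(9.62) + 0.7(19.00) = 60.45
6) 1.0(29.49) + 1.0(12.92) + 0.75(17.40) = 29.49 + 12.92 + 13.05 = 55.46
The largest value is 61.02 kN/m from combination 4.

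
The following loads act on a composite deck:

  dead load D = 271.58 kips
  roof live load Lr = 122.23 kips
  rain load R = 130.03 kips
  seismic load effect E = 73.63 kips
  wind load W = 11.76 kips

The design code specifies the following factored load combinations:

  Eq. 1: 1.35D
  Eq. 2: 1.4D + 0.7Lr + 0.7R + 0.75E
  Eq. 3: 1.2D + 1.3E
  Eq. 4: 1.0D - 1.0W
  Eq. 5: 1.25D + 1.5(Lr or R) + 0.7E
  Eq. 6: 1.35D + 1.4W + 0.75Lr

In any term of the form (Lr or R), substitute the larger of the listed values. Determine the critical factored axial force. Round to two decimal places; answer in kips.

(Lr or R) → R = 130.03 kips.
Eq. 1: 1.35(271.58) = 366.63
Eq. 2: 1.4(271.58) + 0.7(122.23) + 0.7(130.03) + 0.75(73.63) = 612.02
Eq. 3: 1.2(271.58) + 1.3(73.63) = 421.62
Eq. 4: 1.0(271.58) - 1.0(11.76) = 259.82
Eq. 5: 1.25(271.58) + 1.5(130.03) + 0.7(73.63) = 586.06
Eq. 6: 1.35(271.58) + 1.4(11.76) + 0.75(122.23) = 474.77
Combination 2 governs: P_u = 612.02 kips.

612.02 kips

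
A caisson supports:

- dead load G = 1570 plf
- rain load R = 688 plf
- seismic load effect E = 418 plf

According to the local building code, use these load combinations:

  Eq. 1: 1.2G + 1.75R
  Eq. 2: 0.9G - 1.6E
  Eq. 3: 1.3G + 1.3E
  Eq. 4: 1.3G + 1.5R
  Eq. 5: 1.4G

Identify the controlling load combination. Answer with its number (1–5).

Eq. 1: 1.2(1570) + 1.75(688) = 1884.00 + 1204.00 = 3088.00
Eq. 2: 0.9(1570) - 1.6(418) = 1413.00 - 668.80 = 744.20
Eq. 3: 1.3(1570) + 1.3(418) = 2041.00 + 543.40 = 2584.40
Eq. 4: 1.3(1570) + 1.5(688) = 2041.00 + 1032.00 = 3073.00
Eq. 5: 1.4(1570) = 2198.00
The largest value is 3088.00 plf from combination 1.

Combination 1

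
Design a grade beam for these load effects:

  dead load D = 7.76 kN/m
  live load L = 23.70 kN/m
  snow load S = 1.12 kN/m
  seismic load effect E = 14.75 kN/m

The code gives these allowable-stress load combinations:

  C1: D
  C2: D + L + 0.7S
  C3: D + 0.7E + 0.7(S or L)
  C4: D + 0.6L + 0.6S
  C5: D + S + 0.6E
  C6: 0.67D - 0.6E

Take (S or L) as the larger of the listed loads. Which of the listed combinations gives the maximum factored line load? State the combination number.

Combination 3

(S or L) → L = 23.70 kN/m.
C1: 1.0(7.76) = 7.76
C2: 1.0(7.76) + 1.0(23.70) + 0.7(1.12) = 7.76 + 23.70 + 0.78 = 32.24
C3: 1.0(7.76) + 0.7(14.75) + 0.7(23.70) = 7.76 + 10.33 + 16.59 = 34.68
C4: 1.0(7.76) + 0.6(23.70) + 0.6(1.12) = 7.76 + 14.22 + 0.67 = 22.65
C5: 1.0(7.76) + 1.0(1.12) + 0.6(14.75) = 7.76 + 1.12 + 8.85 = 17.73
C6: 0.67(7.76) - 0.6(14.75) = 5.20 - 8.85 = -3.65
The largest value is 34.68 kN/m from combination 3.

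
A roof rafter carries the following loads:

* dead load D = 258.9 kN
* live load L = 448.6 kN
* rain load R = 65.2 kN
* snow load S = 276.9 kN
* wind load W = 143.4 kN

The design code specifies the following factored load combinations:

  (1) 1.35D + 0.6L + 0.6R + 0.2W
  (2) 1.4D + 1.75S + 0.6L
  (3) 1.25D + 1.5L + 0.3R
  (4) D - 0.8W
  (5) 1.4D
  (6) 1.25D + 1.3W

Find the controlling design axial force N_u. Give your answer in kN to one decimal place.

1116.2 kN

(1) 1.35(258.9) + 0.6(448.6) + 0.6(65.2) + 0.2(143.4) = 349.5 + 269.2 + 39.1 + 28.7 = 686.5
(2) 1.4(258.9) + 1.75(276.9) + 0.6(448.6) = 1116.2
(3) 1.25(258.9) + 1.5(448.6) + 0.3(65.2) = 323.6 + 672.9 + 19.6 = 1016.1
(4) 1.0(258.9) - 0.8(143.4) = 258.9 - 114.7 = 144.2
(5) 1.4(258.9) = 362.5
(6) 1.25(258.9) + 1.3(143.4) = 323.6 + 186.4 = 510.0
Maximum is from combination 2.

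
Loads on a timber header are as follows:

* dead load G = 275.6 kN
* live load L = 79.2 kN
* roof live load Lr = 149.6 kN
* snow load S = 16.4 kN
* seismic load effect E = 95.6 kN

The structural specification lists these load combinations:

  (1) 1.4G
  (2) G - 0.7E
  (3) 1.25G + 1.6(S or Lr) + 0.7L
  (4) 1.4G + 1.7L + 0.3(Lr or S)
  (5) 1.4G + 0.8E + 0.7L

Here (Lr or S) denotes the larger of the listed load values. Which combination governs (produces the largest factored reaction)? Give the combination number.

Combination 3

(S or Lr) → Lr = 149.6 kN; (Lr or S) → Lr = 149.6 kN.
(1) 1.4(275.6) = 385.84
(2) 1.0(275.6) - 0.7(95.6) = 208.68
(3) 1.25(275.6) + 1.6(149.6) + 0.7(79.2) = 639.30
(4) 1.4(275.6) + 1.7(79.2) + 0.3(149.6) = 565.36
(5) 1.4(275.6) + 0.8(95.6) + 0.7(79.2) = 517.76
The largest value is 639.30 kN from combination 3.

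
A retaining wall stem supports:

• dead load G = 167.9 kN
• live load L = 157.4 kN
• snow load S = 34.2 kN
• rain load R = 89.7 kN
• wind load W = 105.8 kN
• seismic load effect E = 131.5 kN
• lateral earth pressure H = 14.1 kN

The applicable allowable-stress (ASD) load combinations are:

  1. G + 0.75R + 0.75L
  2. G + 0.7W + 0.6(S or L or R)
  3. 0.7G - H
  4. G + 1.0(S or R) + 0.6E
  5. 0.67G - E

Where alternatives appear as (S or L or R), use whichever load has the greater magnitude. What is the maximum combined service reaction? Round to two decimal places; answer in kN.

353.23 kN

(S or L or R) → L = 157.4 kN; (S or R) → R = 89.7 kN.
1. 1.0(167.9) + 0.75(89.7) + 0.75(157.4) = 353.23
2. 1.0(167.9) + 0.7(105.8) + 0.6(157.4) = 336.40
3. 0.7(167.9) - 1.0(14.1) = 103.43
4. 1.0(167.9) + 1.0(89.7) + 0.6(131.5) = 336.50
5. 0.67(167.9) - 1.0(131.5) = -19.01
Combination 1 governs: V = 353.23 kN.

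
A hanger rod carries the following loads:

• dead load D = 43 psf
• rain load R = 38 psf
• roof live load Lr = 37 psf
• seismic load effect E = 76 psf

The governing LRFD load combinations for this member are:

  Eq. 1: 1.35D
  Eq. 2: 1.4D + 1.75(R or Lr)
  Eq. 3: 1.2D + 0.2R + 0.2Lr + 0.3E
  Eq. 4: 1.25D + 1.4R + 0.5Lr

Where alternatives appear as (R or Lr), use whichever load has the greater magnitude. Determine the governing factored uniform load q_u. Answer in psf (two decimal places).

(R or Lr) → R = 38 psf.
Eq. 1: 1.35(43) = 58.05
Eq. 2: 1.4(43) + 1.75(38) = 126.70
Eq. 3: 1.2(43) + 0.2(38) + 0.2(37) + 0.3(76) = 89.40
Eq. 4: 1.25(43) + 1.4(38) + 0.5(37) = 125.45
The controlling combination is 2, giving 126.70 psf.

126.70 psf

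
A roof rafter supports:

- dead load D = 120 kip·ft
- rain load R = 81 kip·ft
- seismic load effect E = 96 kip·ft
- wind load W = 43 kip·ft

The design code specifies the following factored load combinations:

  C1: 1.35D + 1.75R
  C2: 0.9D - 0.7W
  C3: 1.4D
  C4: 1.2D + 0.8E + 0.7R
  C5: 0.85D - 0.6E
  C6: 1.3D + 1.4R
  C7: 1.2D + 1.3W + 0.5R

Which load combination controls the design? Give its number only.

Combination 1

C1: 1.35(120) + 1.75(81) = 162.00 + 141.75 = 303.75
C2: 0.9(120) - 0.7(43) = 108.00 - 30.10 = 77.90
C3: 1.4(120) = 168.00
C4: 1.2(120) + 0.8(96) + 0.7(81) = 144.00 + 76.80 + 56.70 = 277.50
C5: 0.85(120) - 0.6(96) = 102.00 - 57.60 = 44.40
C6: 1.3(120) + 1.4(81) = 156.00 + 113.40 = 269.40
C7: 1.2(120) + 1.3(43) + 0.5(81) = 144.00 + 55.90 + 40.50 = 240.40
The largest value is 303.75 kip·ft from combination 1.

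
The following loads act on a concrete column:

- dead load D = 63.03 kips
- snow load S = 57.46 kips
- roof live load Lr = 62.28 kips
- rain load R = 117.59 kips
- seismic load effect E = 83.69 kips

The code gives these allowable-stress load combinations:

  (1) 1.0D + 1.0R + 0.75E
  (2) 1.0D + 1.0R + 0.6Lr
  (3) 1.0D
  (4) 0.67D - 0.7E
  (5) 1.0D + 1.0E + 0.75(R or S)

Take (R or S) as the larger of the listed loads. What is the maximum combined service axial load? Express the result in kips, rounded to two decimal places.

(R or S) → R = 117.59 kips.
(1) 1.0(63.03) + 1.0(117.59) + 0.75(83.69) = 63.03 + 117.59 + 62.77 = 243.39
(2) 1.0(63.03) + 1.0(117.59) + 0.6(62.28) = 63.03 + 117.59 + 37.37 = 217.99
(3) 1.0(63.03) = 63.03
(4) 0.67(63.03) - 0.7(83.69) = 42.23 - 58.58 = -16.35
(5) 1.0(63.03) + 1.0(83.69) + 0.75(117.59) = 63.03 + 83.69 + 88.19 = 234.91
Maximum is from combination 1.

243.39 kips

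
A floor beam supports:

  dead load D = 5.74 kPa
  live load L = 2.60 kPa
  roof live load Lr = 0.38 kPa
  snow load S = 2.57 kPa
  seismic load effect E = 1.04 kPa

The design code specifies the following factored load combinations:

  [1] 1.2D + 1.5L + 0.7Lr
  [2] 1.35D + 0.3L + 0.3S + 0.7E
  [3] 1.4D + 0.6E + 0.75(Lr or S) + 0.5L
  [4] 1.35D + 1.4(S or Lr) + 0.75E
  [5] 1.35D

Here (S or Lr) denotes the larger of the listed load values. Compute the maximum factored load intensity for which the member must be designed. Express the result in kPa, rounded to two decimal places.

(Lr or S) → S = 2.57 kPa; (S or Lr) → S = 2.57 kPa.
[1] 1.2(5.74) + 1.5(2.60) + 0.7(0.38) = 11.05
[2] 1.35(5.74) + 0.3(2.60) + 0.3(2.57) + 0.7(1.04) = 10.03
[3] 1.4(5.74) + 0.6(1.04) + 0.75(2.57) + 0.5(2.60) = 11.89
[4] 1.35(5.74) + 1.4(2.57) + 0.75(1.04) = 12.13
[5] 1.35(5.74) = 7.75
The controlling combination is 4, giving 12.13 kPa.

12.13 kPa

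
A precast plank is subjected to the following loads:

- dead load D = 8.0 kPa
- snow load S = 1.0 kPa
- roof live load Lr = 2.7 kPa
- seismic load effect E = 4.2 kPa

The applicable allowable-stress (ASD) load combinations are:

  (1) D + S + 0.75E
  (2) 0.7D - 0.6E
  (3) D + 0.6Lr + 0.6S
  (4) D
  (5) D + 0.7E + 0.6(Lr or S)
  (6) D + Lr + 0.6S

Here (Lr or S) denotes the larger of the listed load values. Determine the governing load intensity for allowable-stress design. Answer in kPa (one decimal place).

(Lr or S) → Lr = 2.7 kPa.
(1) 1.0(8.0) + 1.0(1.0) + 0.75(4.2) = 12.2
(2) 0.7(8.0) - 0.6(4.2) = 3.1
(3) 1.0(8.0) + 0.6(2.7) + 0.6(1.0) = 10.2
(4) 1.0(8.0) = 8.0
(5) 1.0(8.0) + 0.7(4.2) + 0.6(2.7) = 12.6
(6) 1.0(8.0) + 1.0(2.7) + 0.6(1.0) = 11.3
Maximum is from combination 5.

12.6 kPa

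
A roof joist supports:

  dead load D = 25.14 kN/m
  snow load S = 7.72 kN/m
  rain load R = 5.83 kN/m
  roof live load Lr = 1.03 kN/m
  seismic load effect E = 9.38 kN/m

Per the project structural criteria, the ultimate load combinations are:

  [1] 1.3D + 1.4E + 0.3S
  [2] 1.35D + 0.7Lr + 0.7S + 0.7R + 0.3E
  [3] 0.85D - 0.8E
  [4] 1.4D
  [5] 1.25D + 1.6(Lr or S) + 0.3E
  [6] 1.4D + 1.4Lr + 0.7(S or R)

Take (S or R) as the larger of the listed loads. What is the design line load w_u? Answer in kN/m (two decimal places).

(Lr or S) → S = 7.72 kN/m; (S or R) → S = 7.72 kN/m.
[1] 1.3(25.14) + 1.4(9.38) + 0.3(7.72) = 32.68 + 13.13 + 2.32 = 48.13
[2] 1.35(25.14) + 0.7(1.03) + 0.7(7.72) + 0.7(5.83) + 0.3(9.38) = 46.96
[3] 0.85(25.14) - 0.8(9.38) = 21.37 - 7.50 = 13.87
[4] 1.4(25.14) = 35.20
[5] 1.25(25.14) + 1.6(7.72) + 0.3(9.38) = 31.43 + 12.35 + 2.81 = 46.59
[6] 1.4(25.14) + 1.4(1.03) + 0.7(7.72) = 35.20 + 1.44 + 5.40 = 42.04
Combination 1 governs: w_u = 48.13 kN/m.

48.13 kN/m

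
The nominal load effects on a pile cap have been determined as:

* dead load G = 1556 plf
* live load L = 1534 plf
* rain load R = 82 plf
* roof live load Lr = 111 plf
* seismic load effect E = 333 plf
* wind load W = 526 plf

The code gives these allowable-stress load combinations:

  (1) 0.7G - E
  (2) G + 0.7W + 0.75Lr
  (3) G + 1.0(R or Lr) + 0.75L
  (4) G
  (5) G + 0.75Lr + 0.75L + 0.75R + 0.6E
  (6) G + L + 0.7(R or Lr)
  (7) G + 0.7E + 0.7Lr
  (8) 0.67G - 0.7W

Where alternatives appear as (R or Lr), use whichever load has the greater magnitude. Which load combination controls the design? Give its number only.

(R or Lr) → Lr = 111 plf.
(1) 0.7(1556) - 1.0(333) = 1089.20 - 333.00 = 756.20
(2) 1.0(1556) + 0.7(526) + 0.75(111) = 1556.00 + 368.20 + 83.25 = 2007.45
(3) 1.0(1556) + 1.0(111) + 0.75(1534) = 1556.00 + 111.00 + 1150.50 = 2817.50
(4) 1.0(1556) = 1556.00
(5) 1.0(1556) + 0.75(111) + 0.75(1534) + 0.75(82) + 0.6(333) = 1556.00 + 83.25 + 1150.50 + 61.50 + 199.80 = 3051.05
(6) 1.0(1556) + 1.0(1534) + 0.7(111) = 1556.00 + 1534.00 + 77.70 = 3167.70
(7) 1.0(1556) + 0.7(333) + 0.7(111) = 1556.00 + 233.10 + 77.70 = 1866.80
(8) 0.67(1556) - 0.7(526) = 1042.52 - 368.20 = 674.32
The largest value is 3167.70 plf from combination 6.

Combination 6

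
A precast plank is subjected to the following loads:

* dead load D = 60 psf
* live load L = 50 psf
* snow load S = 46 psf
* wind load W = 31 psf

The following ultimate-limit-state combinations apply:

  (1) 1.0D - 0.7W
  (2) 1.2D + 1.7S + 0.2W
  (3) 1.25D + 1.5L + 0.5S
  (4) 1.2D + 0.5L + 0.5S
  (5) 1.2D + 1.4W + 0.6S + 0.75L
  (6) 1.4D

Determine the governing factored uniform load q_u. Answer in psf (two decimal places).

180.50 psf

(1) 1.0(60) - 0.7(31) = 60.00 - 21.70 = 38.30
(2) 1.2(60) + 1.7(46) + 0.2(31) = 72.00 + 78.20 + 6.20 = 156.40
(3) 1.25(60) + 1.5(50) + 0.5(46) = 75.00 + 75.00 + 23.00 = 173.00
(4) 1.2(60) + 0.5(50) + 0.5(46) = 72.00 + 25.00 + 23.00 = 120.00
(5) 1.2(60) + 1.4(31) + 0.6(46) + 0.75(50) = 72.00 + 43.40 + 27.60 + 37.50 = 180.50
(6) 1.4(60) = 84.00
Combination 5 governs: q_u = 180.50 psf.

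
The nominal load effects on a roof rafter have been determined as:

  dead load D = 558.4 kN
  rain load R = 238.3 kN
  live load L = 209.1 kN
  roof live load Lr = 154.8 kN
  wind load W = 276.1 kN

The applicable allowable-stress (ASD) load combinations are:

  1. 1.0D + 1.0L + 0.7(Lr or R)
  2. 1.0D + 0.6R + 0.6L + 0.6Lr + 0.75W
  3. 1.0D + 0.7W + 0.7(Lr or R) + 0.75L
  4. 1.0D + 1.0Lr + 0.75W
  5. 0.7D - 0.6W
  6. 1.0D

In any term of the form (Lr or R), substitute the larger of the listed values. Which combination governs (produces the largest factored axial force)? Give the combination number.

Combination 2

(Lr or R) → R = 238.3 kN.
1. 1.0(558.4) + 1.0(209.1) + 0.7(238.3) = 558.40 + 209.10 + 166.81 = 934.31
2. 1.0(558.4) + 0.6(238.3) + 0.6(209.1) + 0.6(154.8) + 0.75(276.1) = 558.40 + 142.98 + 125.46 + 92.88 + 207.08 = 1126.80
3. 1.0(558.4) + 0.7(276.1) + 0.7(238.3) + 0.75(209.1) = 558.40 + 193.27 + 166.81 + 156.83 = 1075.31
4. 1.0(558.4) + 1.0(154.8) + 0.75(276.1) = 558.40 + 154.80 + 207.08 = 920.28
5. 0.7(558.4) - 0.6(276.1) = 390.88 - 165.66 = 225.22
6. 1.0(558.4) = 558.40
The largest value is 1126.80 kN from combination 2.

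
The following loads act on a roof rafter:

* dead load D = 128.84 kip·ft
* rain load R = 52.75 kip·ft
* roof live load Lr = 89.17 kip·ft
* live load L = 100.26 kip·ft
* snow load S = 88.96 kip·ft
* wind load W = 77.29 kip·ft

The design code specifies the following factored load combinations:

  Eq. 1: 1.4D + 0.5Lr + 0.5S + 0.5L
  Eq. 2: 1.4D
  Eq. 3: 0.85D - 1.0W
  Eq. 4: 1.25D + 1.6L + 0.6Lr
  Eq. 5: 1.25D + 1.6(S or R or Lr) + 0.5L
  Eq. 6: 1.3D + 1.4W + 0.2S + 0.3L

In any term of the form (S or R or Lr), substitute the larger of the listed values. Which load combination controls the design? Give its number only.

Combination 4

(S or R or Lr) → Lr = 89.17 kip·ft.
Eq. 1: 1.4(128.84) + 0.5(89.17) + 0.5(88.96) + 0.5(100.26) = 319.57
Eq. 2: 1.4(128.84) = 180.38
Eq. 3: 0.85(128.84) - 1.0(77.29) = 32.22
Eq. 4: 1.25(128.84) + 1.6(100.26) + 0.6(89.17) = 374.97
Eq. 5: 1.25(128.84) + 1.6(89.17) + 0.5(100.26) = 353.85
Eq. 6: 1.3(128.84) + 1.4(77.29) + 0.2(88.96) + 0.3(100.26) = 323.57
The largest value is 374.97 kip·ft from combination 4.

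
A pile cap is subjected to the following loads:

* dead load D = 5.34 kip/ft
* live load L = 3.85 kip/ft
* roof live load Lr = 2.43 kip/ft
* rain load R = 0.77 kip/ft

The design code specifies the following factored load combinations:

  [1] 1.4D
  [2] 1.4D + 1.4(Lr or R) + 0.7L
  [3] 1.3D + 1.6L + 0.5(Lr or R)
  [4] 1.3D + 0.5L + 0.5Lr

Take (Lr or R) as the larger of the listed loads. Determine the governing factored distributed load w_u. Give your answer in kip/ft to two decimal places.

(Lr or R) → Lr = 2.43 kip/ft.
[1] 1.4(5.34) = 7.48
[2] 1.4(5.34) + 1.4(2.43) + 0.7(3.85) = 13.57
[3] 1.3(5.34) + 1.6(3.85) + 0.5(2.43) = 6.94 + 6.16 + 1.22 = 14.32
[4] 1.3(5.34) + 0.5(3.85) + 0.5(2.43) = 10.08
Maximum is from combination 3.

14.32 kip/ft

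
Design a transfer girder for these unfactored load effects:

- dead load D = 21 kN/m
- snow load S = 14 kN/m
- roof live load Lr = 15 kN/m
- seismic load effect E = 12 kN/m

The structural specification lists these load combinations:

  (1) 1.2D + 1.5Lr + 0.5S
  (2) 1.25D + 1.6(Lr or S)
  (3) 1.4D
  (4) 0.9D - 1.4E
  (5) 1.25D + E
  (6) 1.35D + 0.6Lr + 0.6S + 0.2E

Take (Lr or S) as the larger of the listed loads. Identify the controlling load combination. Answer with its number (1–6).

Combination 1

(Lr or S) → Lr = 15 kN/m.
(1) 1.2(21) + 1.5(15) + 0.5(14) = 25.2 + 22.5 + 7.0 = 54.7
(2) 1.25(21) + 1.6(15) = 26.3 + 24.0 = 50.3
(3) 1.4(21) = 29.4
(4) 0.9(21) - 1.4(12) = 18.9 - 16.8 = 2.1
(5) 1.25(21) + 1.0(12) = 26.3 + 12.0 = 38.3
(6) 1.35(21) + 0.6(15) + 0.6(14) + 0.2(12) = 28.4 + 9.0 + 8.4 + 2.4 = 48.2
The largest value is 54.7 kN/m from combination 1.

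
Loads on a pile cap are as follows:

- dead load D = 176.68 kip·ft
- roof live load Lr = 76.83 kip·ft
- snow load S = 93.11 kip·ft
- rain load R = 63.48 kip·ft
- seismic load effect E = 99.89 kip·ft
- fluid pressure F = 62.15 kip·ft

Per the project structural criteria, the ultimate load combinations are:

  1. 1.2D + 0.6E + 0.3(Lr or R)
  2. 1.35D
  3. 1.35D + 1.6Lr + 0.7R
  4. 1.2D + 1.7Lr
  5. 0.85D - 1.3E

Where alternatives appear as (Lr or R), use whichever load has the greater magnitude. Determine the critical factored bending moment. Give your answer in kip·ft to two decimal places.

405.88 kip·ft

(Lr or R) → Lr = 76.83 kip·ft.
1. 1.2(176.68) + 0.6(99.89) + 0.3(76.83) = 212.02 + 59.93 + 23.05 = 295.00
2. 1.35(176.68) = 238.52
3. 1.35(176.68) + 1.6(76.83) + 0.7(63.48) = 405.88
4. 1.2(176.68) + 1.7(76.83) = 212.02 + 130.61 = 342.63
5. 0.85(176.68) - 1.3(99.89) = 150.18 - 129.86 = 20.32
Combination 3 governs: M_u = 405.88 kip·ft.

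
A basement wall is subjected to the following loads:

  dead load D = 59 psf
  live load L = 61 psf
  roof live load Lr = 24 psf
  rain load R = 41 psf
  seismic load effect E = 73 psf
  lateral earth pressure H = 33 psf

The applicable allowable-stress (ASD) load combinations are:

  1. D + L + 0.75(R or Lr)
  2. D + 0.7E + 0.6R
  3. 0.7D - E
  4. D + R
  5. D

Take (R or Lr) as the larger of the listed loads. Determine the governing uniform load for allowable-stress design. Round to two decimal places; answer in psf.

150.75 psf

(R or Lr) → R = 41 psf.
1. 1.0(59) + 1.0(61) + 0.75(41) = 150.75
2. 1.0(59) + 0.7(73) + 0.6(41) = 134.70
3. 0.7(59) - 1.0(73) = -31.70
4. 1.0(59) + 1.0(41) = 100.00
5. 1.0(59) = 59.00
The controlling combination is 1, giving 150.75 psf.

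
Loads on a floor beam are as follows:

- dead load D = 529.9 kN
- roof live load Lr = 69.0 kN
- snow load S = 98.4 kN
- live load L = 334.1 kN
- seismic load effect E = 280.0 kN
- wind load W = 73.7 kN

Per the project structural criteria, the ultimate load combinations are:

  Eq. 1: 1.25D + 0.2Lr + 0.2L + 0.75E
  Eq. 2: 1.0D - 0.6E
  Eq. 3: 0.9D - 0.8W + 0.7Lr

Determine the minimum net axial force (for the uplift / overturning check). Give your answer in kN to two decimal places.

361.90 kN

Eq. 1: 1.25(529.9) + 0.2(69.0) + 0.2(334.1) + 0.75(280.0) = 953.00
Eq. 2: 1.0(529.9) - 0.6(280.0) = 361.90
Eq. 3: 0.9(529.9) - 0.8(73.7) + 0.7(69.0) = 466.25
Combination 2 gives the minimum: 361.90 kN.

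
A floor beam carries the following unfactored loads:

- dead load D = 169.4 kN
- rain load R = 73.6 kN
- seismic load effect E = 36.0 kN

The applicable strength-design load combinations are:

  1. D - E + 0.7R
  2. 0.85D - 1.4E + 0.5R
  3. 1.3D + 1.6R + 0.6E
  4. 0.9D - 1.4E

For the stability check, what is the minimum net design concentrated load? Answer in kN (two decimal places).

102.06 kN

1. 1.0(169.4) - 1.0(36.0) + 0.7(73.6) = 184.92
2. 0.85(169.4) - 1.4(36.0) + 0.5(73.6) = 130.39
3. 1.3(169.4) + 1.6(73.6) + 0.6(36.0) = 359.58
4. 0.9(169.4) - 1.4(36.0) = 102.06
Combination 4 gives the minimum: 102.06 kN.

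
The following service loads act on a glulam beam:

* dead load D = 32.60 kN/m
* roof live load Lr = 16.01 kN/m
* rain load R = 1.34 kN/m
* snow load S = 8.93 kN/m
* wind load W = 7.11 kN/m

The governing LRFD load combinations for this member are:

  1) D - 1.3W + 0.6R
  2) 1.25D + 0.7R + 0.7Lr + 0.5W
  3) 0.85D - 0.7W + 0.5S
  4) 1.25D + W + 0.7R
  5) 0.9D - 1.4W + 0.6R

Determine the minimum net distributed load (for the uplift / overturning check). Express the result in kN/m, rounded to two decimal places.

20.19 kN/m

1) 1.0(32.60) - 1.3(7.11) + 0.6(1.34) = 32.60 - 9.24 + 0.80 = 24.16
2) 1.25(32.60) + 0.7(1.34) + 0.7(16.01) + 0.5(7.11) = 56.45
3) 0.85(32.60) - 0.7(7.11) + 0.5(8.93) = 27.71 - 4.98 + 4.47 = 27.20
4) 1.25(32.60) + 1.0(7.11) + 0.7(1.34) = 40.75 + 7.11 + 0.94 = 48.80
5) 0.9(32.60) - 1.4(7.11) + 0.6(1.34) = 29.34 - 9.95 + 0.80 = 20.19
Combination 5 gives the minimum: 20.19 kN/m.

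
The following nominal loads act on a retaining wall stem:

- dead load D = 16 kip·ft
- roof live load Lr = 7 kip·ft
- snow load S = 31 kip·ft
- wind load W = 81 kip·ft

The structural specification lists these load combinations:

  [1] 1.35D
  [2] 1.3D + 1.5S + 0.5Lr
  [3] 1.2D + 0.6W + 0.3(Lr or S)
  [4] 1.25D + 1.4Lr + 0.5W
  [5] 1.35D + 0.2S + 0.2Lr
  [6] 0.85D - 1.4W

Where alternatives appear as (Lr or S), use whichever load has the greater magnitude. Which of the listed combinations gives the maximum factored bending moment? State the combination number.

Combination 3

(Lr or S) → S = 31 kip·ft.
[1] 1.35(16) = 21.60
[2] 1.3(16) + 1.5(31) + 0.5(7) = 20.80 + 46.50 + 3.50 = 70.80
[3] 1.2(16) + 0.6(81) + 0.3(31) = 19.20 + 48.60 + 9.30 = 77.10
[4] 1.25(16) + 1.4(7) + 0.5(81) = 20.00 + 9.80 + 40.50 = 70.30
[5] 1.35(16) + 0.2(31) + 0.2(7) = 21.60 + 6.20 + 1.40 = 29.20
[6] 0.85(16) - 1.4(81) = 13.60 - 113.40 = -99.80
The largest value is 77.10 kip·ft from combination 3.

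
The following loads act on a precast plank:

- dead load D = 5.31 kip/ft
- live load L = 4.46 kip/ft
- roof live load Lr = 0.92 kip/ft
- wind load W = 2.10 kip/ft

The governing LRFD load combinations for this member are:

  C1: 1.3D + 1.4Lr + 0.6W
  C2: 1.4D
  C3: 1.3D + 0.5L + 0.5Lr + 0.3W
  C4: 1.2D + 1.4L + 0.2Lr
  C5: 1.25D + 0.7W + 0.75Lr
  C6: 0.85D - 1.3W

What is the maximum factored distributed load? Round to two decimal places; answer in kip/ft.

12.80 kip/ft

C1: 1.3(5.31) + 1.4(0.92) + 0.6(2.10) = 9.45
C2: 1.4(5.31) = 7.43
C3: 1.3(5.31) + 0.5(4.46) + 0.5(0.92) + 0.3(2.10) = 10.22
C4: 1.2(5.31) + 1.4(4.46) + 0.2(0.92) = 12.80
C5: 1.25(5.31) + 0.7(2.10) + 0.75(0.92) = 8.80
C6: 0.85(5.31) - 1.3(2.10) = 1.78
Maximum is from combination 4.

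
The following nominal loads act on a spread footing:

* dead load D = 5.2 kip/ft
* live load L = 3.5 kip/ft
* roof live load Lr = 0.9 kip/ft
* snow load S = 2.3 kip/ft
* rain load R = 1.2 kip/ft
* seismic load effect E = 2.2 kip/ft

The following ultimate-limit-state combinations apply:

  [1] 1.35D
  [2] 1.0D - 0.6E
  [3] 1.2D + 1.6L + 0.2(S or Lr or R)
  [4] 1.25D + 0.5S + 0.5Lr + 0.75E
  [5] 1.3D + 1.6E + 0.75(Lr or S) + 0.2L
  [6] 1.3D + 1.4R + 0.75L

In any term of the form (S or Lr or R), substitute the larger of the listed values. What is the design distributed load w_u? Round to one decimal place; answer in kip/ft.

12.7 kip/ft

(S or Lr or R) → S = 2.3 kip/ft; (Lr or S) → S = 2.3 kip/ft.
[1] 1.35(5.2) = 7.0
[2] 1.0(5.2) - 0.6(2.2) = 5.2 - 1.3 = 3.9
[3] 1.2(5.2) + 1.6(3.5) + 0.2(2.3) = 6.2 + 5.6 + 0.5 = 12.3
[4] 1.25(5.2) + 0.5(2.3) + 0.5(0.9) + 0.75(2.2) = 9.8
[5] 1.3(5.2) + 1.6(2.2) + 0.75(2.3) + 0.2(3.5) = 6.8 + 3.5 + 1.7 + 0.7 = 12.7
[6] 1.3(5.2) + 1.4(1.2) + 0.75(3.5) = 6.8 + 1.7 + 2.6 = 11.1
Combination 5 governs: w_u = 12.7 kip/ft.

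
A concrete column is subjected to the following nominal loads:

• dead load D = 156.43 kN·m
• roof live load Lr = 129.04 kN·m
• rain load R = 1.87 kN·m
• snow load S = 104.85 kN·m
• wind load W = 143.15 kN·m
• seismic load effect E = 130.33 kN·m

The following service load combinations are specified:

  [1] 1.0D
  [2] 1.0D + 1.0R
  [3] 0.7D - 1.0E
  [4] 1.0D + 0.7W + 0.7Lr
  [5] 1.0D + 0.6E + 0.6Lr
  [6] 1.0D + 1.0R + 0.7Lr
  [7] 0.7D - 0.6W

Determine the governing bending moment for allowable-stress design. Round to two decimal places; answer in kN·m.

[1] 1.0(156.43) = 156.43
[2] 1.0(156.43) + 1.0(1.87) = 156.43 + 1.87 = 158.30
[3] 0.7(156.43) - 1.0(130.33) = 109.50 - 130.33 = -20.83
[4] 1.0(156.43) + 0.7(143.15) + 0.7(129.04) = 346.96
[5] 1.0(156.43) + 0.6(130.33) + 0.6(129.04) = 156.43 + 78.20 + 77.42 = 312.05
[6] 1.0(156.43) + 1.0(1.87) + 0.7(129.04) = 156.43 + 1.87 + 90.33 = 248.63
[7] 0.7(156.43) - 0.6(143.15) = 109.50 - 85.89 = 23.61
Maximum is from combination 4.

346.96 kN·m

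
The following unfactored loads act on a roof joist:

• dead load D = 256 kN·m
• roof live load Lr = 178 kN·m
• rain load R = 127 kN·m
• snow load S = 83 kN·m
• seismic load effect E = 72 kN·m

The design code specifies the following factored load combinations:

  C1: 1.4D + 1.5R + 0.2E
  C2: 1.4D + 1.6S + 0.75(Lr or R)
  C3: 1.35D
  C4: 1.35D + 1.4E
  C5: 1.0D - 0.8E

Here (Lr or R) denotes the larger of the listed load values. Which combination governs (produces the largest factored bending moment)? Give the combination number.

(Lr or R) → Lr = 178 kN·m.
C1: 1.4(256) + 1.5(127) + 0.2(72) = 358.4 + 190.5 + 14.4 = 563.3
C2: 1.4(256) + 1.6(83) + 0.75(178) = 358.4 + 132.8 + 133.5 = 624.7
C3: 1.35(256) = 345.6
C4: 1.35(256) + 1.4(72) = 345.6 + 100.8 = 446.4
C5: 1.0(256) - 0.8(72) = 256.0 - 57.6 = 198.4
The largest value is 624.7 kN·m from combination 2.

Combination 2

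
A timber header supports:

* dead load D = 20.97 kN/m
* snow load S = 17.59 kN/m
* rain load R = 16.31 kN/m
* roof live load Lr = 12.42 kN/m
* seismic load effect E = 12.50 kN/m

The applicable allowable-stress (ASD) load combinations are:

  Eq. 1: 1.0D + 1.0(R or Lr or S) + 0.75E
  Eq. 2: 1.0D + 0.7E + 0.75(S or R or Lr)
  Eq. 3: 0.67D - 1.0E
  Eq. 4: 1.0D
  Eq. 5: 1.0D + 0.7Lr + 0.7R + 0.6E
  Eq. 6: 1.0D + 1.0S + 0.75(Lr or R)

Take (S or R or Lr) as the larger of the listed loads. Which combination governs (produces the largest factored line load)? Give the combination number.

Combination 6

(R or Lr or S) → S = 17.59 kN/m; (S or R or Lr) → S = 17.59 kN/m; (Lr or R) → R = 16.31 kN/m.
Eq. 1: 1.0(20.97) + 1.0(17.59) + 0.75(12.50) = 47.94
Eq. 2: 1.0(20.97) + 0.7(12.50) + 0.75(17.59) = 42.91
Eq. 3: 0.67(20.97) - 1.0(12.50) = 1.55
Eq. 4: 1.0(20.97) = 20.97
Eq. 5: 1.0(20.97) + 0.7(12.42) + 0.7(16.31) + 0.6(12.50) = 48.58
Eq. 6: 1.0(20.97) + 1.0(17.59) + 0.75(16.31) = 50.79
The largest value is 50.79 kN/m from combination 6.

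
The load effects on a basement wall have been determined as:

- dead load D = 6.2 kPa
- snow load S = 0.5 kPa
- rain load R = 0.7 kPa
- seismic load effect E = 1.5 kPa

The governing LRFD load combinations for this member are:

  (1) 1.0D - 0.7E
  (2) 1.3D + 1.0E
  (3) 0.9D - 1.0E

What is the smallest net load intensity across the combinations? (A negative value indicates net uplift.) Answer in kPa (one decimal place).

4.1 kPa

(1) 1.0(6.2) - 0.7(1.5) = 5.2
(2) 1.3(6.2) + 1.0(1.5) = 8.1 + 1.5 = 9.6
(3) 0.9(6.2) - 1.0(1.5) = 5.6 - 1.5 = 4.1
Combination 3 gives the minimum: 4.1 kPa.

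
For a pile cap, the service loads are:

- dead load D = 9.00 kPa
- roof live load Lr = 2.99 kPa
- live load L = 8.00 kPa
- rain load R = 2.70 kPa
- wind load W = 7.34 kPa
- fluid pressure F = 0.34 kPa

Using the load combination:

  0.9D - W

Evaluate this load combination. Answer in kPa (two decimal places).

0.9(9.00) - 1.0(7.34) = 8.10 - 7.34 = 0.76
p_u = 0.76 kPa.

0.76 kPa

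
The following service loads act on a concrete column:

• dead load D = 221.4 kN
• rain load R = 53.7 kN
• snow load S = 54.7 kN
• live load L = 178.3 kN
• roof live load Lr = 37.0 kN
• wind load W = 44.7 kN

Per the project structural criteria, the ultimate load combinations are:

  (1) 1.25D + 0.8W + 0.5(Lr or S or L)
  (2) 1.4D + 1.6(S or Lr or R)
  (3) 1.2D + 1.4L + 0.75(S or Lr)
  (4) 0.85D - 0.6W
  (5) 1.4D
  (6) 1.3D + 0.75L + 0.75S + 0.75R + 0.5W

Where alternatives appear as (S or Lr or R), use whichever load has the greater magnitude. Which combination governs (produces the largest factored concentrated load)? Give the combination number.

Combination 3

(Lr or S or L) → L = 178.3 kN; (S or Lr or R) → S = 54.7 kN; (S or Lr) → S = 54.7 kN.
(1) 1.25(221.4) + 0.8(44.7) + 0.5(178.3) = 401.7
(2) 1.4(221.4) + 1.6(54.7) = 310.0 + 87.5 = 397.5
(3) 1.2(221.4) + 1.4(178.3) + 0.75(54.7) = 265.7 + 249.6 + 41.0 = 556.3
(4) 0.85(221.4) - 0.6(44.7) = 188.2 - 26.8 = 161.4
(5) 1.4(221.4) = 310.0
(6) 1.3(221.4) + 0.75(178.3) + 0.75(54.7) + 0.75(53.7) + 0.5(44.7) = 287.8 + 133.7 + 41.0 + 40.3 + 22.4 = 525.2
The largest value is 556.3 kN from combination 3.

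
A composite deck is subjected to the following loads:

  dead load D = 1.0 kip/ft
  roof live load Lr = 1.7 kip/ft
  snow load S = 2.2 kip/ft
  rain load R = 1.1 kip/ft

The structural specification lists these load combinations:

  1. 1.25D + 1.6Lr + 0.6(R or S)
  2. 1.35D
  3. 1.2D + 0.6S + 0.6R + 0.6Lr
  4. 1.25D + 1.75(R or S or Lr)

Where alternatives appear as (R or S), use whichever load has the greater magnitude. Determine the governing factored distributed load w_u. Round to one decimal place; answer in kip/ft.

5.3 kip/ft

(R or S) → S = 2.2 kip/ft; (R or S or Lr) → S = 2.2 kip/ft.
1. 1.25(1.0) + 1.6(1.7) + 0.6(2.2) = 1.3 + 2.7 + 1.3 = 5.3
2. 1.35(1.0) = 1.4
3. 1.2(1.0) + 0.6(2.2) + 0.6(1.1) + 0.6(1.7) = 1.2 + 1.3 + 0.7 + 1.0 = 4.2
4. 1.25(1.0) + 1.75(2.2) = 5.1
The controlling combination is 1, giving 5.3 kip/ft.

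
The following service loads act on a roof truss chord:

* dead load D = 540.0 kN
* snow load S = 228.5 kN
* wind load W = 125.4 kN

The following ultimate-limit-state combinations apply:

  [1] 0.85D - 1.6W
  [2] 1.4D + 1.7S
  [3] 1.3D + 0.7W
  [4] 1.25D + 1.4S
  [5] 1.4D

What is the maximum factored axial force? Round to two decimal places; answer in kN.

1144.45 kN

[1] 0.85(540.0) - 1.6(125.4) = 459.00 - 200.64 = 258.36
[2] 1.4(540.0) + 1.7(228.5) = 756.00 + 388.45 = 1144.45
[3] 1.3(540.0) + 0.7(125.4) = 702.00 + 87.78 = 789.78
[4] 1.25(540.0) + 1.4(228.5) = 675.00 + 319.90 = 994.90
[5] 1.4(540.0) = 756.00
The controlling combination is 2, giving 1144.45 kN.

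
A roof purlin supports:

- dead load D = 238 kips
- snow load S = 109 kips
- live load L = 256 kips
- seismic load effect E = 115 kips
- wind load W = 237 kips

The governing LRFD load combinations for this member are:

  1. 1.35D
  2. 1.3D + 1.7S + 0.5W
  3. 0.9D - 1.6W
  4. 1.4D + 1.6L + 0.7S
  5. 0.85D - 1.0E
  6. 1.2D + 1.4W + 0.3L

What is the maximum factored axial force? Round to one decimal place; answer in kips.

1. 1.35(238) = 321.3
2. 1.3(238) + 1.7(109) + 0.5(237) = 309.4 + 185.3 + 118.5 = 613.2
3. 0.9(238) - 1.6(237) = 214.2 - 379.2 = -165.0
4. 1.4(238) + 1.6(256) + 0.7(109) = 333.2 + 409.6 + 76.3 = 819.1
5. 0.85(238) - 1.0(115) = 202.3 - 115.0 = 87.3
6. 1.2(238) + 1.4(237) + 0.3(256) = 285.6 + 331.8 + 76.8 = 694.2
The controlling combination is 4, giving 819.1 kips.

819.1 kips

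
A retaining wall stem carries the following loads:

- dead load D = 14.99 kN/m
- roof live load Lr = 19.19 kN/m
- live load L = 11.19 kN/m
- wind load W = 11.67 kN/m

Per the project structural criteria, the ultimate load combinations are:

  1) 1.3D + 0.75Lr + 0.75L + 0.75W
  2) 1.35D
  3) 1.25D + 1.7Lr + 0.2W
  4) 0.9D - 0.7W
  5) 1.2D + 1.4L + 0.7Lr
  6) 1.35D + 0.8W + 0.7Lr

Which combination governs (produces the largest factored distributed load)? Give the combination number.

Combination 3

1) 1.3(14.99) + 0.75(19.19) + 0.75(11.19) + 0.75(11.67) = 19.49 + 14.39 + 8.39 + 8.75 = 51.02
2) 1.35(14.99) = 20.24
3) 1.25(14.99) + 1.7(19.19) + 0.2(11.67) = 18.74 + 32.62 + 2.33 = 53.69
4) 0.9(14.99) - 0.7(11.67) = 13.49 - 8.17 = 5.32
5) 1.2(14.99) + 1.4(11.19) + 0.7(19.19) = 17.99 + 15.67 + 13.43 = 47.09
6) 1.35(14.99) + 0.8(11.67) + 0.7(19.19) = 20.24 + 9.34 + 13.43 = 43.01
The largest value is 53.69 kN/m from combination 3.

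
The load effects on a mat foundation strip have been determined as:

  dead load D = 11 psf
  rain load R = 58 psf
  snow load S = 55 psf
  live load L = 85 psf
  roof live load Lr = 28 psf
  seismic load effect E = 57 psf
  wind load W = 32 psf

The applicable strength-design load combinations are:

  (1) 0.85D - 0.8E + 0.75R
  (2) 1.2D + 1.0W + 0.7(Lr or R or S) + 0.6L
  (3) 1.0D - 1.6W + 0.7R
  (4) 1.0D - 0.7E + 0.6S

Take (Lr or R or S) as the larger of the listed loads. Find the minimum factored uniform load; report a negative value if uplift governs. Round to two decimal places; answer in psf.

(Lr or R or S) → R = 58 psf.
(1) 0.85(11) - 0.8(57) + 0.75(58) = 7.25
(2) 1.2(11) + 1.0(32) + 0.7(58) + 0.6(85) = 136.80
(3) 1.0(11) - 1.6(32) + 0.7(58) = 0.40
(4) 1.0(11) - 0.7(57) + 0.6(55) = 4.10
Combination 3 gives the minimum: 0.40 psf.

0.40 psf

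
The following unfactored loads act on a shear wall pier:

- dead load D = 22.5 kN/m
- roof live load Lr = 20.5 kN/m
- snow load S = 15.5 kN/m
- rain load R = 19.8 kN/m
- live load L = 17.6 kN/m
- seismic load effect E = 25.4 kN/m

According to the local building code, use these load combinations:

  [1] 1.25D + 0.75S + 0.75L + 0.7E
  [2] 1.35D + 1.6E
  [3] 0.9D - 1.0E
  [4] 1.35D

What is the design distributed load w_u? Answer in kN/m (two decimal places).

71.02 kN/m

[1] 1.25(22.5) + 0.75(15.5) + 0.75(17.6) + 0.7(25.4) = 70.73
[2] 1.35(22.5) + 1.6(25.4) = 30.38 + 40.64 = 71.02
[3] 0.9(22.5) - 1.0(25.4) = 20.25 - 25.40 = -5.15
[4] 1.35(22.5) = 30.38
The controlling combination is 2, giving 71.02 kN/m.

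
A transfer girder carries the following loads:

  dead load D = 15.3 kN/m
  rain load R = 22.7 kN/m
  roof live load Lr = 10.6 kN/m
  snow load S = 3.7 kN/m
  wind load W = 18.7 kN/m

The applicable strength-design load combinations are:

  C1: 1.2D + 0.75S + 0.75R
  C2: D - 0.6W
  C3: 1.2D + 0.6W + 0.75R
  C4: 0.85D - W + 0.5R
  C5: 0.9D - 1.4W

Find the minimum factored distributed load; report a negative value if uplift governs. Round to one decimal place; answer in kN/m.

-12.4 kN/m

C1: 1.2(15.3) + 0.75(3.7) + 0.75(22.7) = 38.2
C2: 1.0(15.3) - 0.6(18.7) = 4.1
C3: 1.2(15.3) + 0.6(18.7) + 0.75(22.7) = 46.6
C4: 0.85(15.3) - 1.0(18.7) + 0.5(22.7) = 5.7
C5: 0.9(15.3) - 1.4(18.7) = -12.4
Combination 5 gives the minimum: -12.4 kN/m.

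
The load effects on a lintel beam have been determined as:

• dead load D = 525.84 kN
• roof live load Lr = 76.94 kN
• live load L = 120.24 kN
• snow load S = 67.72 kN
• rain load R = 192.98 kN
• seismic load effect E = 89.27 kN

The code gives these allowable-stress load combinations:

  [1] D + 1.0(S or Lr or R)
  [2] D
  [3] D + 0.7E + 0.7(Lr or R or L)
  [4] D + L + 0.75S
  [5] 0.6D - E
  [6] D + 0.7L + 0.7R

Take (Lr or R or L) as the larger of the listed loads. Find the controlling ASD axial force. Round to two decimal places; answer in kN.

(S or Lr or R) → R = 192.98 kN; (Lr or R or L) → R = 192.98 kN.
[1] 1.0(525.84) + 1.0(192.98) = 525.84 + 192.98 = 718.82
[2] 1.0(525.84) = 525.84
[3] 1.0(525.84) + 0.7(89.27) + 0.7(192.98) = 525.84 + 62.49 + 135.09 = 723.42
[4] 1.0(525.84) + 1.0(120.24) + 0.75(67.72) = 525.84 + 120.24 + 50.79 = 696.87
[5] 0.6(525.84) - 1.0(89.27) = 315.50 - 89.27 = 226.23
[6] 1.0(525.84) + 0.7(120.24) + 0.7(192.98) = 745.09
Maximum is from combination 6.

745.09 kN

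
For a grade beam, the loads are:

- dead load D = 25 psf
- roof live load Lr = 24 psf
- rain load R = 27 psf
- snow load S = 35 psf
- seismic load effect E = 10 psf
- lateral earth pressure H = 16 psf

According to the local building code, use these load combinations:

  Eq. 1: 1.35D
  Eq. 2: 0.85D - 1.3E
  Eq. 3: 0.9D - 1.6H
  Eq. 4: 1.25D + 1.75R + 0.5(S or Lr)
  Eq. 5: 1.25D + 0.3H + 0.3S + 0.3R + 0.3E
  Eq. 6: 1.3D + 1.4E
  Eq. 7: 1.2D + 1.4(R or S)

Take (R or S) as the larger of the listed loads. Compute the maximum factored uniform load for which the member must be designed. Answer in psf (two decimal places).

(S or Lr) → S = 35 psf; (R or S) → S = 35 psf.
Eq. 1: 1.35(25) = 33.75
Eq. 2: 0.85(25) - 1.3(10) = 8.25
Eq. 3: 0.9(25) - 1.6(16) = -3.10
Eq. 4: 1.25(25) + 1.75(27) + 0.5(35) = 96.00
Eq. 5: 1.25(25) + 0.3(16) + 0.3(35) + 0.3(27) + 0.3(10) = 57.65
Eq. 6: 1.3(25) + 1.4(10) = 46.50
Eq. 7: 1.2(25) + 1.4(35) = 79.00
Maximum is from combination 4.

96.00 psf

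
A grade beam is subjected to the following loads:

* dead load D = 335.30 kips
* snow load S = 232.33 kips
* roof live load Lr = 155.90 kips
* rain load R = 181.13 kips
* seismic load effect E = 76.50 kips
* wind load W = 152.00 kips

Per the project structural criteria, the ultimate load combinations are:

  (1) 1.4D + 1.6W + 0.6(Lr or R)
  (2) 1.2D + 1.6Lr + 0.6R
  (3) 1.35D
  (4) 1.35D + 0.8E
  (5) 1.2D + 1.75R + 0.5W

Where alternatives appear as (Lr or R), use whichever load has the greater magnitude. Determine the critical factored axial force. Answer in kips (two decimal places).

(Lr or R) → R = 181.13 kips.
(1) 1.4(335.30) + 1.6(152.00) + 0.6(181.13) = 821.30
(2) 1.2(335.30) + 1.6(155.90) + 0.6(181.13) = 760.48
(3) 1.35(335.30) = 452.66
(4) 1.35(335.30) + 0.8(76.50) = 513.86
(5) 1.2(335.30) + 1.75(181.13) + 0.5(152.00) = 795.34
The controlling combination is 1, giving 821.30 kips.

821.30 kips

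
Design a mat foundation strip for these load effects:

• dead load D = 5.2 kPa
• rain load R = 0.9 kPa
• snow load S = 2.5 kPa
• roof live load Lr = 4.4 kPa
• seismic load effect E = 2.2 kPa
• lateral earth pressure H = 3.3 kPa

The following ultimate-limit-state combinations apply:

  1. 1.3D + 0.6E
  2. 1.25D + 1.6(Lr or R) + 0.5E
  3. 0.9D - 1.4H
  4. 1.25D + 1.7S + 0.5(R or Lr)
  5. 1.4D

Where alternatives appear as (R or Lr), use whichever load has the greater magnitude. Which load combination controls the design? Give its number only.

Combination 2

(Lr or R) → Lr = 4.4 kPa; (R or Lr) → Lr = 4.4 kPa.
1. 1.3(5.2) + 0.6(2.2) = 6.76 + 1.32 = 8.08
2. 1.25(5.2) + 1.6(4.4) + 0.5(2.2) = 6.50 + 7.04 + 1.10 = 14.64
3. 0.9(5.2) - 1.4(3.3) = 4.68 - 4.62 = 0.06
4. 1.25(5.2) + 1.7(2.5) + 0.5(4.4) = 6.50 + 4.25 + 2.20 = 12.95
5. 1.4(5.2) = 7.28
The largest value is 14.64 kPa from combination 2.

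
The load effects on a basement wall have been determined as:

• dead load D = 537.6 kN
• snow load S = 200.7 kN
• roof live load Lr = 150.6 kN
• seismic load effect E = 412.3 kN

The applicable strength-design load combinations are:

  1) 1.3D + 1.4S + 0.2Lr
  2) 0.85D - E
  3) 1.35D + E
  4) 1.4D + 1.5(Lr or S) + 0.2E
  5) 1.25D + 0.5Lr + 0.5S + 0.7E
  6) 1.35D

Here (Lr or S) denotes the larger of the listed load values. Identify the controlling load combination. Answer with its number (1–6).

(Lr or S) → S = 200.7 kN.
1) 1.3(537.6) + 1.4(200.7) + 0.2(150.6) = 1009.98
2) 0.85(537.6) - 1.0(412.3) = 44.66
3) 1.35(537.6) + 1.0(412.3) = 1138.06
4) 1.4(537.6) + 1.5(200.7) + 0.2(412.3) = 1136.15
5) 1.25(537.6) + 0.5(150.6) + 0.5(200.7) + 0.7(412.3) = 1136.26
6) 1.35(537.6) = 725.76
The largest value is 1138.06 kN from combination 3.

Combination 3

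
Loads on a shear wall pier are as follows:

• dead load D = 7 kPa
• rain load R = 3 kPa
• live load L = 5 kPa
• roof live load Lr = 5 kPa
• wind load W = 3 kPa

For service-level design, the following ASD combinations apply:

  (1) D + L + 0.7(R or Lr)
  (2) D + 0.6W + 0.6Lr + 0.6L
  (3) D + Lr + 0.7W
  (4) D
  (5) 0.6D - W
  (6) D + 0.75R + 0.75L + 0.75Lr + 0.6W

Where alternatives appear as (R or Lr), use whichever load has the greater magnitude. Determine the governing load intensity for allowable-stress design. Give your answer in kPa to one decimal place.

(R or Lr) → Lr = 5 kPa.
(1) 1.0(7) + 1.0(5) + 0.7(5) = 7.0 + 5.0 + 3.5 = 15.5
(2) 1.0(7) + 0.6(3) + 0.6(5) + 0.6(5) = 7.0 + 1.8 + 3.0 + 3.0 = 14.8
(3) 1.0(7) + 1.0(5) + 0.7(3) = 7.0 + 5.0 + 2.1 = 14.1
(4) 1.0(7) = 7.0
(5) 0.6(7) - 1.0(3) = 4.2 - 3.0 = 1.2
(6) 1.0(7) + 0.75(3) + 0.75(5) + 0.75(5) + 0.6(3) = 18.6
Combination 6 governs: q = 18.6 kPa.

18.6 kPa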